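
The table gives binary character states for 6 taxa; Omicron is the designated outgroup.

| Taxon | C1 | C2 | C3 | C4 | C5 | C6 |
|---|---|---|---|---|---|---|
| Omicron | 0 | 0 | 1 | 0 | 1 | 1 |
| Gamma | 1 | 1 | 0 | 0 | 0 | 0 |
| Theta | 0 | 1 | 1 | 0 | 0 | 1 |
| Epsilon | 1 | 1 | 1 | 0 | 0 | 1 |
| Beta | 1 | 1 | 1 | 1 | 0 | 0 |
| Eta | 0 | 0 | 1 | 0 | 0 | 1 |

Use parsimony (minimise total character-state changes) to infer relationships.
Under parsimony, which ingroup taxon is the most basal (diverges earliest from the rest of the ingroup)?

Character polarity is set by the outgroup: the derived state is whichever differs from the outgroup's state, so for C3, C5, C6 the derived state is '0', and for the remaining characters it is '1'.
Only Beta, Epsilon, and Gamma show the derived state '1' for C1, supporting them as a clade.
C2 (derived state '1') is shared by Beta, Epsilon, Gamma, and Theta — a synapomorphy uniting that clade.
C3 (derived state '0') is unique to Gamma (autapomorphy; uninformative for grouping).
C4 (derived state '1') is unique to Beta (autapomorphy; uninformative for grouping).
C5 (derived state '0') is shared by all ingroup taxa — unites the whole ingroup.
C6 (derived state '0') is shared by Beta and Gamma — a synapomorphy uniting that clade.
Most parsimonious ingroup topology: ((((Gamma,Beta),Epsilon),Theta),Eta).
Eta is sister to the clade containing all other ingroup taxa, so it is the earliest-diverging (most basal) ingroup lineage.

Eta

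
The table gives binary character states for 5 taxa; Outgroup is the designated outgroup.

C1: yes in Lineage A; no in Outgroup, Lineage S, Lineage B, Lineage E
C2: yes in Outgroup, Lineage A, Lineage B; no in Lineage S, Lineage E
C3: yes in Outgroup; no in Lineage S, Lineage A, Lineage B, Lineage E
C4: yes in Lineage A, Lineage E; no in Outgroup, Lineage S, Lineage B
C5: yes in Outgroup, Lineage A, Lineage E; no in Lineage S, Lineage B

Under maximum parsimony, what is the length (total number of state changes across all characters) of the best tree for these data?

6

Character polarity is set by the outgroup: the derived state is whichever differs from the outgroup's state, so for C2, C3, C5 the derived state is 'no', and for the remaining characters it is 'yes'.
C1: derived state 'yes' in Lineage A only — an autapomorphy, so it tells us nothing about relationships among taxa.
C2 groups Lineage E and Lineage S, which is incompatible with the clades supported by the remaining characters; treating it as convergent (homoplasy) costs fewer steps than any alternative tree.
All ingroup taxa share the derived state 'no' for C3; it defines the ingroup but does not resolve relationships within it.
C4: derived state 'yes' in Lineage A and Lineage E only — synapomorphy for {Lineage A, Lineage E}.
Only Lineage B and Lineage S show the derived state 'no' for C5, supporting them as a clade.
Most parsimonious ingroup topology: ((Lineage A,Lineage E),(Lineage S,Lineage B)).
Changes per character on this tree: C1: 1; C2: 2; C3: 1; C4: 1; C5: 1.
Total = 6.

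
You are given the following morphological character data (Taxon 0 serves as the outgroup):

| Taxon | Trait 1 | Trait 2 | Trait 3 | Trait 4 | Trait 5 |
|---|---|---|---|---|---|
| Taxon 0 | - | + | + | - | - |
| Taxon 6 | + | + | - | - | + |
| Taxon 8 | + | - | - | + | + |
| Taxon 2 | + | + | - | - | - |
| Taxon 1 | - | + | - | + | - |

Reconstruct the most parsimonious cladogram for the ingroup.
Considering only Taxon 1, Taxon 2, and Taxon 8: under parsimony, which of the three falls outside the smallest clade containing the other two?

Taxon 1

Character polarity is set by the outgroup: the derived state is whichever differs from the outgroup's state, so for Trait 2, Trait 3 the derived state is '-', and for the remaining characters it is '+'.
Only Taxon 2, Taxon 6, and Taxon 8 show the derived state '+' for Trait 1, supporting them as a clade.
Trait 2: derived state '-' in Taxon 8 only — an autapomorphy, so it tells us nothing about relationships among taxa.
All ingroup taxa share the derived state '-' for Trait 3; it defines the ingroup but does not resolve relationships within it.
Trait 4 (state '+') occurs in Taxon 1 and Taxon 8 but conflicts with the nesting implied by the other characters — most parsimoniously interpreted as homoplasy.
Only Taxon 6 and Taxon 8 show the derived state '+' for Trait 5, supporting them as a clade.
Most parsimonious ingroup topology: (((Taxon 6,Taxon 8),Taxon 2),Taxon 1).
Taxon 8 and Taxon 2 share a more recent common ancestor with each other than either does with Taxon 1, so Taxon 1 is the least closely related of the three.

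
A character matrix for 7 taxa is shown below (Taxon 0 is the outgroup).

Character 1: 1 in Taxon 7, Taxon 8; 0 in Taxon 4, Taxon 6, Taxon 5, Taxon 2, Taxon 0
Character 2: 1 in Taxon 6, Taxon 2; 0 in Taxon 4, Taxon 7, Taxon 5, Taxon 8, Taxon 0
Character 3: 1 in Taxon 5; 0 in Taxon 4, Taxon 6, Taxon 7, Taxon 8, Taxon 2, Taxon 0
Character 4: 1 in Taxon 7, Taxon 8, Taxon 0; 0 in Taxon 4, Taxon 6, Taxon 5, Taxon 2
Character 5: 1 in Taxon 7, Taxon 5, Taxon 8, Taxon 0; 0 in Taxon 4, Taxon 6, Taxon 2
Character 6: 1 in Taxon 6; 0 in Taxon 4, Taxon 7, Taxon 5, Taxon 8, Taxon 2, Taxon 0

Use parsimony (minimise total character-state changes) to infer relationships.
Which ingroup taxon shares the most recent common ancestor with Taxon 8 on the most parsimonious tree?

Taxon 7

Character polarity is set by the outgroup: the derived state is whichever differs from the outgroup's state, so for Character 4, Character 5 the derived state is '0', and for the remaining characters it is '1'.
Only Taxon 7 and Taxon 8 show the derived state '1' for Character 1, supporting them as a clade.
Character 2: derived state '1' in Taxon 2 and Taxon 6 only — synapomorphy for {Taxon 2, Taxon 6}.
Character 3: derived state '1' in Taxon 5 only — an autapomorphy, so it tells us nothing about relationships among taxa.
Only Taxon 2, Taxon 4, Taxon 5, and Taxon 6 show the derived state '0' for Character 4, supporting them as a clade.
Character 5 (derived state '0') is shared by Taxon 2, Taxon 4, and Taxon 6 — a synapomorphy uniting that clade.
Character 6: derived state '1' in Taxon 6 only — an autapomorphy, so it tells us nothing about relationships among taxa.
Most parsimonious ingroup topology: ((Taxon 5,((Taxon 2,Taxon 6),Taxon 4)),(Taxon 7,Taxon 8)).
Taxon 8 and Taxon 7 form a cherry on this tree, so they are sister taxa.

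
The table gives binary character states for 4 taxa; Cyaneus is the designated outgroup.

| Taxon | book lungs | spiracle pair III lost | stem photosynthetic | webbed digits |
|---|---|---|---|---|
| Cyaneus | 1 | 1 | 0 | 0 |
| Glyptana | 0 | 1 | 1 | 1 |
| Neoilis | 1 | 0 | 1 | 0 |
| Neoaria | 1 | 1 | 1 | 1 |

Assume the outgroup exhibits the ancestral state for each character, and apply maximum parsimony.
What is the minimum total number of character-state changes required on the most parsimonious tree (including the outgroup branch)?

Character polarity is set by the outgroup: the derived state is whichever differs from the outgroup's state, so for book lungs, spiracle pair III lost the derived state is '0', and for the remaining characters it is '1'.
book lungs: derived state '0' in Glyptana only — an autapomorphy, so it tells us nothing about relationships among taxa.
spiracle pair III lost (derived state '0') is unique to Neoilis (autapomorphy; uninformative for grouping).
All ingroup taxa share the derived state '1' for stem photosynthetic; it defines the ingroup but does not resolve relationships within it.
Only Glyptana and Neoaria show the derived state '1' for webbed digits, supporting them as a clade.
Most parsimonious ingroup topology: ((Glyptana,Neoaria),Neoilis).
Changes per character on this tree: book lungs: 1; spiracle pair III lost: 1; stem photosynthetic: 1; webbed digits: 1.
Total = 4.

4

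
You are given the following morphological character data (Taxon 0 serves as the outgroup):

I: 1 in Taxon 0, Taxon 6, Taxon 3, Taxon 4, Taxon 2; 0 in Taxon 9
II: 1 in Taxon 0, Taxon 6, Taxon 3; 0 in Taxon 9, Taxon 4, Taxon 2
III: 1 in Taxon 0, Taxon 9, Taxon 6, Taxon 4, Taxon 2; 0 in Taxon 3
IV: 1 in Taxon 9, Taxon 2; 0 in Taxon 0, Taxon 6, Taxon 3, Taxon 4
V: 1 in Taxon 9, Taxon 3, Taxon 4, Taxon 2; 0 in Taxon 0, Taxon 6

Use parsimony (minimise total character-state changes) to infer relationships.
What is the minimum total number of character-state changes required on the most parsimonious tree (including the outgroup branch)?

5

Character polarity is set by the outgroup: the derived state is whichever differs from the outgroup's state, so for I, II, III the derived state is '0', and for the remaining characters it is '1'.
I: derived state '0' in Taxon 9 only — an autapomorphy, so it tells us nothing about relationships among taxa.
II: derived state '0' in Taxon 2, Taxon 4, and Taxon 9 only — synapomorphy for {Taxon 2, Taxon 4, Taxon 9}.
III (derived state '0') is unique to Taxon 3 (autapomorphy; uninformative for grouping).
IV: derived state '1' in Taxon 2 and Taxon 9 only — synapomorphy for {Taxon 2, Taxon 9}.
V (derived state '1') is shared by Taxon 2, Taxon 3, Taxon 4, and Taxon 9 — a synapomorphy uniting that clade.
Most parsimonious ingroup topology: ((((Taxon 9,Taxon 2),Taxon 4),Taxon 3),Taxon 6).
Changes per character on this tree: I: 1; II: 1; III: 1; IV: 1; V: 1.
Total = 5.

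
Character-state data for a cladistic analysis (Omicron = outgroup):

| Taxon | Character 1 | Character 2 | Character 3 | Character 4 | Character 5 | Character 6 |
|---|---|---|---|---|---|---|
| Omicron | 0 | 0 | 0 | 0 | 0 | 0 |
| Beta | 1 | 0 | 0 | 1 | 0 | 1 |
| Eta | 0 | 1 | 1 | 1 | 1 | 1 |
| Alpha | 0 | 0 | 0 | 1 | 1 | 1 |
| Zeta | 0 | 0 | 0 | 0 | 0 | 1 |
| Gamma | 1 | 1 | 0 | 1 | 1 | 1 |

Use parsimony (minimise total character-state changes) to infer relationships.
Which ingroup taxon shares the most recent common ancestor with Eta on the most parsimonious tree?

The outgroup has state '0' for every character, so '1' is the derived state throughout.
Character 1 groups Beta and Gamma, which is incompatible with the clades supported by the remaining characters; treating it as convergent (homoplasy) costs fewer steps than any alternative tree.
Character 2: derived state '1' in Eta and Gamma only — synapomorphy for {Eta, Gamma}.
Character 3 (derived state '1') is unique to Eta (autapomorphy; uninformative for grouping).
Character 4 (derived state '1') is shared by Alpha, Beta, Eta, and Gamma — a synapomorphy uniting that clade.
Character 5: derived state '1' in Alpha, Eta, and Gamma only — synapomorphy for {Alpha, Eta, Gamma}.
Character 6 (derived state '1') is shared by all ingroup taxa — unites the whole ingroup.
Most parsimonious ingroup topology: ((Beta,((Eta,Gamma),Alpha)),Zeta).
Eta and Gamma form a cherry on this tree, so they are sister taxa.

Gamma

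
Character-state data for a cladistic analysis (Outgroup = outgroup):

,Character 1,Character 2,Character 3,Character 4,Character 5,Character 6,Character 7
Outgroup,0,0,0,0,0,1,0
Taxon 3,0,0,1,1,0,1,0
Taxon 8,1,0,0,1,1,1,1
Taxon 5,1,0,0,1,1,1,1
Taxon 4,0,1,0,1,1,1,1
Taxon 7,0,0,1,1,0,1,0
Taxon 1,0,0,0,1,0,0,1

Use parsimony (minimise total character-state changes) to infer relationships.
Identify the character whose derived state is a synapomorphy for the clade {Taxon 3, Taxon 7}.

Character 3

Character polarity is set by the outgroup: the derived state is whichever differs from the outgroup's state, so for Character 6 the derived state is '0', and for the remaining characters it is '1'.
Only Taxon 5 and Taxon 8 show the derived state '1' for Character 1, supporting them as a clade.
Character 2: derived state '1' in Taxon 4 only — an autapomorphy, so it tells us nothing about relationships among taxa.
Character 3 (derived state '1') is shared by Taxon 3 and Taxon 7 — a synapomorphy uniting that clade.
All ingroup taxa share the derived state '1' for Character 4; it defines the ingroup but does not resolve relationships within it.
Only Taxon 4, Taxon 5, and Taxon 8 show the derived state '1' for Character 5, supporting them as a clade.
Character 6: derived state '0' in Taxon 1 only — an autapomorphy, so it tells us nothing about relationships among taxa.
Character 7: derived state '1' in Taxon 1, Taxon 4, Taxon 5, and Taxon 8 only — synapomorphy for {Taxon 1, Taxon 4, Taxon 5, Taxon 8}.
Most parsimonious ingroup topology: ((Taxon 3,Taxon 7),(((Taxon 8,Taxon 5),Taxon 4),Taxon 1)).
The clade {Taxon 3, Taxon 7} is supported by Character 3: its derived state '1' occurs in exactly those taxa and in no other taxon (including the outgroup).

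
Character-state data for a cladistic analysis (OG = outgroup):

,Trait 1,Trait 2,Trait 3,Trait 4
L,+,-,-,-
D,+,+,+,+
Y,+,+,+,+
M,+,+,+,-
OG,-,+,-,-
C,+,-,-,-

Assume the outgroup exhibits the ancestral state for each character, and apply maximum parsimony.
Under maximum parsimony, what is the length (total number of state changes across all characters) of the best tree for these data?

4

Character polarity is set by the outgroup: the derived state is whichever differs from the outgroup's state, so for Trait 2 the derived state is '-', and for the remaining characters it is '+'.
All ingroup taxa share the derived state '+' for Trait 1; it defines the ingroup but does not resolve relationships within it.
Only C and L show the derived state '-' for Trait 2, supporting them as a clade.
Only D, M, and Y show the derived state '+' for Trait 3, supporting them as a clade.
Trait 4 (derived state '+') is shared by D and Y — a synapomorphy uniting that clade.
Most parsimonious ingroup topology: (((Y,D),M),(C,L)).
Changes per character on this tree: Trait 1: 1; Trait 2: 1; Trait 3: 1; Trait 4: 1.
Total = 4.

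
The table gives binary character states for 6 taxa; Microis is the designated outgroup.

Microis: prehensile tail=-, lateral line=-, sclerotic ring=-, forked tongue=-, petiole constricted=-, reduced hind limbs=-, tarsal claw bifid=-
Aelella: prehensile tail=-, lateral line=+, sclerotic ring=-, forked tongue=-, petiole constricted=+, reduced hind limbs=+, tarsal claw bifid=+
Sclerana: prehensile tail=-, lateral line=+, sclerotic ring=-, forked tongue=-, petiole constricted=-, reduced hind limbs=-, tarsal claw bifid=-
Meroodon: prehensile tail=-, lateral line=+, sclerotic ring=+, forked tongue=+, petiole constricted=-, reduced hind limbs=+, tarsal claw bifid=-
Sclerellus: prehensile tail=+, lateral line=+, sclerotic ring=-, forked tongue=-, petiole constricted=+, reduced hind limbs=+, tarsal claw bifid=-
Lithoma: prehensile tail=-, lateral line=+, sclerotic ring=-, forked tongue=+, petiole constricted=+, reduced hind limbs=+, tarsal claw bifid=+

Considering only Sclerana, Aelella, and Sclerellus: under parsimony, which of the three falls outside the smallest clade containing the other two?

Sclerana

The outgroup has state '-' for every character, so '+' is the derived state throughout.
prehensile tail: derived state '+' in Sclerellus only — an autapomorphy, so it tells us nothing about relationships among taxa.
lateral line (derived state '+') is shared by all ingroup taxa — unites the whole ingroup.
sclerotic ring (derived state '+') is unique to Meroodon (autapomorphy; uninformative for grouping).
forked tongue (state '+') occurs in Lithoma and Meroodon but conflicts with the nesting implied by the other characters — most parsimoniously interpreted as homoplasy.
petiole constricted: derived state '+' in Aelella, Lithoma, and Sclerellus only — synapomorphy for {Aelella, Lithoma, Sclerellus}.
reduced hind limbs: derived state '+' in Aelella, Lithoma, Meroodon, and Sclerellus only — synapomorphy for {Aelella, Lithoma, Meroodon, Sclerellus}.
tarsal claw bifid (derived state '+') is shared by Aelella and Lithoma — a synapomorphy uniting that clade.
Most parsimonious ingroup topology: ((((Aelella,Lithoma),Sclerellus),Meroodon),Sclerana).
Sclerellus and Aelella share a more recent common ancestor with each other than either does with Sclerana, so Sclerana is the least closely related of the three.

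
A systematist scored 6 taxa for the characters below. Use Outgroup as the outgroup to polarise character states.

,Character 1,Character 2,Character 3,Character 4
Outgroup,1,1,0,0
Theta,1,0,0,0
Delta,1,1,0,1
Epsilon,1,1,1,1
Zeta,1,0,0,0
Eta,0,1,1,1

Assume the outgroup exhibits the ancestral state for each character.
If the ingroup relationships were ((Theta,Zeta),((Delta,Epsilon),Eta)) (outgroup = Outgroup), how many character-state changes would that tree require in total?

5

Map each character onto ((Theta,Zeta),((Delta,Epsilon),Eta)) (rooted by Outgroup) and count the minimum state changes it requires (Fitch parsimony):
Character 1: 1; Character 2: 1; Character 3: 2; Character 4: 1.
Total tree length = 5.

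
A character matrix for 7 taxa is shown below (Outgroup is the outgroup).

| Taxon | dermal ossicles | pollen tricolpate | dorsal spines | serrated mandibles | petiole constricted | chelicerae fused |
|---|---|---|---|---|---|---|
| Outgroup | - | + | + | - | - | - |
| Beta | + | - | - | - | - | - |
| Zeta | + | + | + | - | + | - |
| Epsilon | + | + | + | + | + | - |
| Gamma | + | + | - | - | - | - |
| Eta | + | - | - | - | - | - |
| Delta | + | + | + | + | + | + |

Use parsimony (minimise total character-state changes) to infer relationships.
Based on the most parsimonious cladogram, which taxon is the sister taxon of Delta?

Character polarity is set by the outgroup: the derived state is whichever differs from the outgroup's state, so for pollen tricolpate, dorsal spines the derived state is '-', and for the remaining characters it is '+'.
dermal ossicles (derived state '+') is shared by all ingroup taxa — unites the whole ingroup.
pollen tricolpate: derived state '-' in Beta and Eta only — synapomorphy for {Beta, Eta}.
dorsal spines: derived state '-' in Beta, Eta, and Gamma only — synapomorphy for {Beta, Eta, Gamma}.
Only Delta and Epsilon show the derived state '+' for serrated mandibles, supporting them as a clade.
petiole constricted (derived state '+') is shared by Delta, Epsilon, and Zeta — a synapomorphy uniting that clade.
chelicerae fused (derived state '+') is unique to Delta (autapomorphy; uninformative for grouping).
Most parsimonious ingroup topology: (((Beta,Eta),Gamma),(Zeta,(Epsilon,Delta))).
Delta and Epsilon form a cherry on this tree, so they are sister taxa.

Epsilon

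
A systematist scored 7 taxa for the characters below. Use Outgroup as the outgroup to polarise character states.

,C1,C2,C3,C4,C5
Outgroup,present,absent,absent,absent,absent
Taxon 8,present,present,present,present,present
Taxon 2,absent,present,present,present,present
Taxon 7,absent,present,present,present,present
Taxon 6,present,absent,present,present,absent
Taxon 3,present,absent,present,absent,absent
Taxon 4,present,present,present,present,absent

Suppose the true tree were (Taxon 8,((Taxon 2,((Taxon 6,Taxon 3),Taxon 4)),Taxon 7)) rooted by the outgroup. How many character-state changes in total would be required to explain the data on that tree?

Map each character onto (Taxon 8,((Taxon 2,((Taxon 6,Taxon 3),Taxon 4)),Taxon 7)) (rooted by Outgroup) and count the minimum state changes it requires (Fitch parsimony):
C1: 2; C2: 2; C3: 1; C4: 2; C5: 2.
Total tree length = 9.

9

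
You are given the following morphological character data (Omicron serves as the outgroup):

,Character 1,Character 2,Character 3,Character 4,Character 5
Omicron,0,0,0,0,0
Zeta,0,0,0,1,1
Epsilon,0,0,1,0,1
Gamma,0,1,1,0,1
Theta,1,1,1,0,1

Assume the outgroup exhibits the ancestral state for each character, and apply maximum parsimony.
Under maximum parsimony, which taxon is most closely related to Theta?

The outgroup has state '0' for every character, so '1' is the derived state throughout.
Character 1 (derived state '1') is unique to Theta (autapomorphy; uninformative for grouping).
Only Gamma and Theta show the derived state '1' for Character 2, supporting them as a clade.
Character 3 (derived state '1') is shared by Epsilon, Gamma, and Theta — a synapomorphy uniting that clade.
Character 4: derived state '1' in Zeta only — an autapomorphy, so it tells us nothing about relationships among taxa.
Character 5 (derived state '1') is shared by all ingroup taxa — unites the whole ingroup.
Most parsimonious ingroup topology: (Zeta,(Epsilon,(Gamma,Theta))).
Theta and Gamma form a cherry on this tree, so they are sister taxa.

Gamma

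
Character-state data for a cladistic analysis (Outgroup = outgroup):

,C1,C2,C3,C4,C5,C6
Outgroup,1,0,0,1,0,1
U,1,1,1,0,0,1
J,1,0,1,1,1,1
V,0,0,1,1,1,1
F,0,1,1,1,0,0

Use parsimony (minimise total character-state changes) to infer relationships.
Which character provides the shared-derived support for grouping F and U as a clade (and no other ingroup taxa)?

Character polarity is set by the outgroup: the derived state is whichever differs from the outgroup's state, so for C1, C4, C6 the derived state is '0', and for the remaining characters it is '1'.
C1 groups F and V, which is incompatible with the clades supported by the remaining characters; treating it as convergent (homoplasy) costs fewer steps than any alternative tree.
Only F and U show the derived state '1' for C2, supporting them as a clade.
C3 (derived state '1') is shared by all ingroup taxa — unites the whole ingroup.
C4 (derived state '0') is unique to U (autapomorphy; uninformative for grouping).
C5: derived state '1' in J and V only — synapomorphy for {J, V}.
C6 (derived state '0') is unique to F (autapomorphy; uninformative for grouping).
Most parsimonious ingroup topology: ((U,F),(J,V)).
The clade {F, U} is supported by C2: its derived state '1' occurs in exactly those taxa and in no other taxon (including the outgroup).

C2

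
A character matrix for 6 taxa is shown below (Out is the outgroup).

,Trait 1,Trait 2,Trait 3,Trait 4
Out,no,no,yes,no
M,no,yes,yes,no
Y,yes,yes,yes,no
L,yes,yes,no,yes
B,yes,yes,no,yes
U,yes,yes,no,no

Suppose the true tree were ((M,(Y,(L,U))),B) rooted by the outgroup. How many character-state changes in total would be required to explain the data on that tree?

Map each character onto ((M,(Y,(L,U))),B) (rooted by Out) and count the minimum state changes it requires (Fitch parsimony):
Trait 1: 2; Trait 2: 1; Trait 3: 2; Trait 4: 2.
Total tree length = 7.

7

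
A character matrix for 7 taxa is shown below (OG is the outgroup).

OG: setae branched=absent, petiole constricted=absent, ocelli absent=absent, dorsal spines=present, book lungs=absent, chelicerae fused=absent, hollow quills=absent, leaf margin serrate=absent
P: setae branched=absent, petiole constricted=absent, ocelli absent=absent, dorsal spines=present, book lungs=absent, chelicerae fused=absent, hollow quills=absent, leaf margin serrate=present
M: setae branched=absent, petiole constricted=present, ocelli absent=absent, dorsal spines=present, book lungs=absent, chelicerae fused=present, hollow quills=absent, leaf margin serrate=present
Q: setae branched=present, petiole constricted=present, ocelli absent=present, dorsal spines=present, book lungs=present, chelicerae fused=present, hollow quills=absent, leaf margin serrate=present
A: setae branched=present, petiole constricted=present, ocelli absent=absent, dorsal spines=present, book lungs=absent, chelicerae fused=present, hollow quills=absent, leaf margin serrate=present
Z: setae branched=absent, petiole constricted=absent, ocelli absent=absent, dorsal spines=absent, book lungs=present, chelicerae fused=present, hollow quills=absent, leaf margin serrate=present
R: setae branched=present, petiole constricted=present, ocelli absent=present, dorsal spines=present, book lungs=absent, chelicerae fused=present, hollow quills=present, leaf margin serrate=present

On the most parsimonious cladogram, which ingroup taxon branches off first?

Character polarity is set by the outgroup: the derived state is whichever differs from the outgroup's state, so for dorsal spines the derived state is 'absent', and for the remaining characters it is 'present'.
setae branched (derived state 'present') is shared by A, Q, and R — a synapomorphy uniting that clade.
Only A, M, Q, and R show the derived state 'present' for petiole constricted, supporting them as a clade.
Only Q and R show the derived state 'present' for ocelli absent, supporting them as a clade.
dorsal spines: derived state 'absent' in Z only — an autapomorphy, so it tells us nothing about relationships among taxa.
book lungs groups Q and Z, which is incompatible with the clades supported by the remaining characters; treating it as convergent (homoplasy) costs fewer steps than any alternative tree.
Only A, M, Q, R, and Z show the derived state 'present' for chelicerae fused, supporting them as a clade.
hollow quills (derived state 'present') is unique to R (autapomorphy; uninformative for grouping).
All ingroup taxa share the derived state 'present' for leaf margin serrate; it defines the ingroup but does not resolve relationships within it.
Most parsimonious ingroup topology: (P,((M,((Q,R),A)),Z)).
P is sister to the clade containing all other ingroup taxa, so it is the earliest-diverging (most basal) ingroup lineage.

P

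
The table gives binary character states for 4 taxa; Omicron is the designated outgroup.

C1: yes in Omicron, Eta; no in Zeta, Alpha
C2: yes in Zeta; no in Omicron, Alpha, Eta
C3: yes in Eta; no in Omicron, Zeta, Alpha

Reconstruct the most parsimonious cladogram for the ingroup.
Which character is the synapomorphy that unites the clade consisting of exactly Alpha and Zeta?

Character polarity is set by the outgroup: the derived state is whichever differs from the outgroup's state, so for C1 the derived state is 'no', and for the remaining characters it is 'yes'.
Only Alpha and Zeta show the derived state 'no' for C1, supporting them as a clade.
C2: derived state 'yes' in Zeta only — an autapomorphy, so it tells us nothing about relationships among taxa.
C3 (derived state 'yes') is unique to Eta (autapomorphy; uninformative for grouping).
Most parsimonious ingroup topology: ((Alpha,Zeta),Eta).
The clade {Alpha, Zeta} is supported by C1: its derived state 'no' occurs in exactly those taxa and in no other taxon (including the outgroup).

C1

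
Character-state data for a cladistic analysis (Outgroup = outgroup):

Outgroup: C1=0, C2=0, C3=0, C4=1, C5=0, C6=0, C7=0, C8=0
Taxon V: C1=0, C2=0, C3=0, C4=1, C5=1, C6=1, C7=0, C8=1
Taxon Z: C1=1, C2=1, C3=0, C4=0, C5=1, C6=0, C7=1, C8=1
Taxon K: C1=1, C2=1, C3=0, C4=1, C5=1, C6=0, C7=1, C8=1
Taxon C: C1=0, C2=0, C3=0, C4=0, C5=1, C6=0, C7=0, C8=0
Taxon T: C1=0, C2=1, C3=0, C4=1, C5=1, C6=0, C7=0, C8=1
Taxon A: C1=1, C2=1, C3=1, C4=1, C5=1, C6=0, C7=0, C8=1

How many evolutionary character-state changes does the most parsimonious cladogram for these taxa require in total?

9

Character polarity is set by the outgroup: the derived state is whichever differs from the outgroup's state, so for C4 the derived state is '0', and for the remaining characters it is '1'.
C1: derived state '1' in Taxon A, Taxon K, and Taxon Z only — synapomorphy for {Taxon A, Taxon K, Taxon Z}.
Only Taxon A, Taxon K, Taxon T, and Taxon Z show the derived state '1' for C2, supporting them as a clade.
C3: derived state '1' in Taxon A only — an autapomorphy, so it tells us nothing about relationships among taxa.
C4 (state '0') occurs in Taxon C and Taxon Z but conflicts with the nesting implied by the other characters — most parsimoniously interpreted as homoplasy.
C5 (derived state '1') is shared by all ingroup taxa — unites the whole ingroup.
C6 (derived state '1') is unique to Taxon V (autapomorphy; uninformative for grouping).
C7: derived state '1' in Taxon K and Taxon Z only — synapomorphy for {Taxon K, Taxon Z}.
Only Taxon A, Taxon K, Taxon T, Taxon V, and Taxon Z show the derived state '1' for C8, supporting them as a clade.
Most parsimonious ingroup topology: ((Taxon V,(((Taxon Z,Taxon K),Taxon A),Taxon T)),Taxon C).
Changes per character on this tree: C1: 1; C2: 1; C3: 1; C4: 2; C5: 1; C6: 1; C7: 1; C8: 1.
Total = 9.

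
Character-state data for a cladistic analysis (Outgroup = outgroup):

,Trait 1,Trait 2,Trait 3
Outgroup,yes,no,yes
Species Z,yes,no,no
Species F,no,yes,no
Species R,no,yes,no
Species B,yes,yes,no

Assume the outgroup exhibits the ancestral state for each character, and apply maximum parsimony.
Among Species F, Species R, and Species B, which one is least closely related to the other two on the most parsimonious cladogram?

Character polarity is set by the outgroup: the derived state is whichever differs from the outgroup's state, so for Trait 1, Trait 3 the derived state is 'no', and for the remaining characters it is 'yes'.
Trait 1 (derived state 'no') is shared by Species F and Species R — a synapomorphy uniting that clade.
Trait 2 (derived state 'yes') is shared by Species B, Species F, and Species R — a synapomorphy uniting that clade.
All ingroup taxa share the derived state 'no' for Trait 3; it defines the ingroup but does not resolve relationships within it.
Most parsimonious ingroup topology: (Species Z,((Species F,Species R),Species B)).
Species R and Species F share a more recent common ancestor with each other than either does with Species B, so Species B is the least closely related of the three.

Species B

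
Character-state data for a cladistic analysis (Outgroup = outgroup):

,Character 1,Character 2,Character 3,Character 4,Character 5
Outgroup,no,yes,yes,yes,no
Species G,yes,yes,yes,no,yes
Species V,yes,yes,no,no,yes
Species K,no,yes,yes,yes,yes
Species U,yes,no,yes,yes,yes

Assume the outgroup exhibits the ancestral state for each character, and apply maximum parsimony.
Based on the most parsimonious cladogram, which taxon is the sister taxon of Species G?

Species V

Character polarity is set by the outgroup: the derived state is whichever differs from the outgroup's state, so for Character 2, Character 3, Character 4 the derived state is 'no', and for the remaining characters it is 'yes'.
Only Species G, Species U, and Species V show the derived state 'yes' for Character 1, supporting them as a clade.
Character 2: derived state 'no' in Species U only — an autapomorphy, so it tells us nothing about relationships among taxa.
Character 3 (derived state 'no') is unique to Species V (autapomorphy; uninformative for grouping).
Only Species G and Species V show the derived state 'no' for Character 4, supporting them as a clade.
Character 5 (derived state 'yes') is shared by all ingroup taxa — unites the whole ingroup.
Most parsimonious ingroup topology: (((Species G,Species V),Species U),Species K).
Species G and Species V form a cherry on this tree, so they are sister taxa.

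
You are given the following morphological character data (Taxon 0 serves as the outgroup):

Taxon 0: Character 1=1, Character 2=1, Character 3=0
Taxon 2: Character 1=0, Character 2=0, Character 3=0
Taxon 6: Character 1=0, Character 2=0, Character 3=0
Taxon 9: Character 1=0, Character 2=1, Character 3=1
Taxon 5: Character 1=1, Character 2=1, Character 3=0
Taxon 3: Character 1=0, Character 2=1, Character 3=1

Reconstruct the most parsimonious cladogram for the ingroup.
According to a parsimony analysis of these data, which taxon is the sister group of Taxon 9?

Character polarity is set by the outgroup: the derived state is whichever differs from the outgroup's state, so for Character 1, Character 2 the derived state is '0', and for the remaining characters it is '1'.
Character 1 (derived state '0') is shared by Taxon 2, Taxon 3, Taxon 6, and Taxon 9 — a synapomorphy uniting that clade.
Only Taxon 2 and Taxon 6 show the derived state '0' for Character 2, supporting them as a clade.
Character 3 (derived state '1') is shared by Taxon 3 and Taxon 9 — a synapomorphy uniting that clade.
Most parsimonious ingroup topology: (((Taxon 2,Taxon 6),(Taxon 9,Taxon 3)),Taxon 5).
Taxon 9 and Taxon 3 form a cherry on this tree, so they are sister taxa.

Taxon 3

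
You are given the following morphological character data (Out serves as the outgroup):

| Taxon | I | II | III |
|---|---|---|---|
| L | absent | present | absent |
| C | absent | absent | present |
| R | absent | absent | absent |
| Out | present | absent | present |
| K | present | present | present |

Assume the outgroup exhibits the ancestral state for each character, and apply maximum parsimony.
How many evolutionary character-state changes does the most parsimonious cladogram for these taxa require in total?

Character polarity is set by the outgroup: the derived state is whichever differs from the outgroup's state, so for I, III the derived state is 'absent', and for the remaining characters it is 'present'.
I: derived state 'absent' in C, L, and R only — synapomorphy for {C, L, R}.
II groups K and L, which is incompatible with the clades supported by the remaining characters; treating it as convergent (homoplasy) costs fewer steps than any alternative tree.
Only L and R show the derived state 'absent' for III, supporting them as a clade.
Most parsimonious ingroup topology: (((L,R),C),K).
Changes per character on this tree: I: 1; II: 2; III: 1.
Total = 4.

4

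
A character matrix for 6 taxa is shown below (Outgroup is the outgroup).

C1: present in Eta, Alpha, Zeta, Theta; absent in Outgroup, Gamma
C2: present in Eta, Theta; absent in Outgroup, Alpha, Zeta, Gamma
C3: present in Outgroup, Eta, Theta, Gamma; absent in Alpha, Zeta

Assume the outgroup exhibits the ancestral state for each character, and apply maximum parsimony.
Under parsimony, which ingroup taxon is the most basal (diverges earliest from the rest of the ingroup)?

Character polarity is set by the outgroup: the derived state is whichever differs from the outgroup's state, so for C3 the derived state is 'absent', and for the remaining characters it is 'present'.
Only Alpha, Eta, Theta, and Zeta show the derived state 'present' for C1, supporting them as a clade.
C2: derived state 'present' in Eta and Theta only — synapomorphy for {Eta, Theta}.
C3 (derived state 'absent') is shared by Alpha and Zeta — a synapomorphy uniting that clade.
Most parsimonious ingroup topology: (((Eta,Theta),(Alpha,Zeta)),Gamma).
Gamma is sister to the clade containing all other ingroup taxa, so it is the earliest-diverging (most basal) ingroup lineage.

Gamma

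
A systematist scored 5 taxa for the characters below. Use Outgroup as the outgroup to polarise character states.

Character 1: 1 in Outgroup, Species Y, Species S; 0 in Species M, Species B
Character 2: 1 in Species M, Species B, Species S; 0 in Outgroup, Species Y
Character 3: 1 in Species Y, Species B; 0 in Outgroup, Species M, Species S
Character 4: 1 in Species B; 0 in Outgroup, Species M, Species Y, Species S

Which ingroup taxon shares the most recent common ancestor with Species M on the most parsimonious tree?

Species B

Character polarity is set by the outgroup: the derived state is whichever differs from the outgroup's state, so for Character 1 the derived state is '0', and for the remaining characters it is '1'.
Character 1 (derived state '0') is shared by Species B and Species M — a synapomorphy uniting that clade.
Only Species B, Species M, and Species S show the derived state '1' for Character 2, supporting them as a clade.
Character 3 groups Species B and Species Y, which is incompatible with the clades supported by the remaining characters; treating it as convergent (homoplasy) costs fewer steps than any alternative tree.
Character 4: derived state '1' in Species B only — an autapomorphy, so it tells us nothing about relationships among taxa.
Most parsimonious ingroup topology: (((Species M,Species B),Species S),Species Y).
Species M and Species B form a cherry on this tree, so they are sister taxa.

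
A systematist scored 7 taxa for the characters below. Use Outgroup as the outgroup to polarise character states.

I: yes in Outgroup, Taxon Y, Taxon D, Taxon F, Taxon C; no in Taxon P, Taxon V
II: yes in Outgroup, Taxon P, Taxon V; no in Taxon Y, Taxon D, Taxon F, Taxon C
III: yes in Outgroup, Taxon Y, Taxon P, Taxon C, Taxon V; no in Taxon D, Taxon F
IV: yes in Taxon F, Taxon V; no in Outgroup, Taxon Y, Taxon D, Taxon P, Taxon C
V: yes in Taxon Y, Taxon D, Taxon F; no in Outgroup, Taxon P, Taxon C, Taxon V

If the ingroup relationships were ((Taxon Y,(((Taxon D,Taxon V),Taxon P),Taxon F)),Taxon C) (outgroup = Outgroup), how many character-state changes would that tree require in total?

Map each character onto ((Taxon Y,(((Taxon D,Taxon V),Taxon P),Taxon F)),Taxon C) (rooted by Outgroup) and count the minimum state changes it requires (Fitch parsimony):
I: 2; II: 3; III: 2; IV: 2; V: 3.
Total tree length = 12.

12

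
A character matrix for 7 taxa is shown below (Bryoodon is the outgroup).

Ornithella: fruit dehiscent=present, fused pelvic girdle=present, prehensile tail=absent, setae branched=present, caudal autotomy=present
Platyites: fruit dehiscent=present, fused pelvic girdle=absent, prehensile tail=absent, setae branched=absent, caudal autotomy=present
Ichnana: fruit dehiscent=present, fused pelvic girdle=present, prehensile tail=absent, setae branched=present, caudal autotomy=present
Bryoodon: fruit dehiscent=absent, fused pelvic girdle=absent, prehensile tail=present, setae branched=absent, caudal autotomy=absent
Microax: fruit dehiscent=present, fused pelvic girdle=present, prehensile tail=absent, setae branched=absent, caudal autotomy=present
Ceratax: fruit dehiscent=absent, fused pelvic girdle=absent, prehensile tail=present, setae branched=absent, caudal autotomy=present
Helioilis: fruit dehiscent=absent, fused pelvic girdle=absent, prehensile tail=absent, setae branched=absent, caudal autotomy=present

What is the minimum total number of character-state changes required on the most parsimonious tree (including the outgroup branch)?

Character polarity is set by the outgroup: the derived state is whichever differs from the outgroup's state, so for prehensile tail the derived state is 'absent', and for the remaining characters it is 'present'.
Only Ichnana, Microax, Ornithella, and Platyites show the derived state 'present' for fruit dehiscent, supporting them as a clade.
fused pelvic girdle: derived state 'present' in Ichnana, Microax, and Ornithella only — synapomorphy for {Ichnana, Microax, Ornithella}.
Only Helioilis, Ichnana, Microax, Ornithella, and Platyites show the derived state 'absent' for prehensile tail, supporting them as a clade.
setae branched (derived state 'present') is shared by Ichnana and Ornithella — a synapomorphy uniting that clade.
All ingroup taxa share the derived state 'present' for caudal autotomy; it defines the ingroup but does not resolve relationships within it.
Most parsimonious ingroup topology: (((((Ornithella,Ichnana),Microax),Platyites),Helioilis),Ceratax).
Changes per character on this tree: fruit dehiscent: 1; fused pelvic girdle: 1; prehensile tail: 1; setae branched: 1; caudal autotomy: 1.
Total = 5.

5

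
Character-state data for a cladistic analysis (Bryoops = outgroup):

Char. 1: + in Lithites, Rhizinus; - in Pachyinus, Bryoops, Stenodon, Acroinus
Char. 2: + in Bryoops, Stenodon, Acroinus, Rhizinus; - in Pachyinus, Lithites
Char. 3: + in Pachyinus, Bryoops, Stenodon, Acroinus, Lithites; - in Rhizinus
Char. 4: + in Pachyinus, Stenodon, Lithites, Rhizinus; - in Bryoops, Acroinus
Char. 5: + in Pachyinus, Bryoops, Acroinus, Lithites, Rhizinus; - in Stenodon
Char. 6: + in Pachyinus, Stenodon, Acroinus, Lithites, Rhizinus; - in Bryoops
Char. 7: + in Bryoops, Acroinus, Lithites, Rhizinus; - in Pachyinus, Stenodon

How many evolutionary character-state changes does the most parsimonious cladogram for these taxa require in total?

8

Character polarity is set by the outgroup: the derived state is whichever differs from the outgroup's state, so for Char. 2, Char. 3, Char. 5, Char. 7 the derived state is '-', and for the remaining characters it is '+'.
Only Lithites and Rhizinus show the derived state '+' for Char. 1, supporting them as a clade.
Char. 2 (state '-') occurs in Lithites and Pachyinus but conflicts with the nesting implied by the other characters — most parsimoniously interpreted as homoplasy.
Char. 3 (derived state '-') is unique to Rhizinus (autapomorphy; uninformative for grouping).
Only Lithites, Pachyinus, Rhizinus, and Stenodon show the derived state '+' for Char. 4, supporting them as a clade.
Char. 5: derived state '-' in Stenodon only — an autapomorphy, so it tells us nothing about relationships among taxa.
All ingroup taxa share the derived state '+' for Char. 6; it defines the ingroup but does not resolve relationships within it.
Char. 7 (derived state '-') is shared by Pachyinus and Stenodon — a synapomorphy uniting that clade.
Most parsimonious ingroup topology: (Acroinus,((Pachyinus,Stenodon),(Rhizinus,Lithites))).
Changes per character on this tree: Char. 1: 1; Char. 2: 2; Char. 3: 1; Char. 4: 1; Char. 5: 1; Char. 6: 1; Char. 7: 1.
Total = 8.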